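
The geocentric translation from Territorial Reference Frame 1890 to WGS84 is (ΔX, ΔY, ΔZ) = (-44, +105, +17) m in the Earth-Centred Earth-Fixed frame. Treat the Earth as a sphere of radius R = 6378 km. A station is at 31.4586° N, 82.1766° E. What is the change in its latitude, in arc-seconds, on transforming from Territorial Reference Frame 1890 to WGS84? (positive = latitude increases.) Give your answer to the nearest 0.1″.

sin φ = 0.521882, cos φ = 0.853017, sin λ = 0.990692, cos λ = 0.136120.
North component: ΔN = −sin φ cos λ·ΔX − sin φ sin λ·ΔY + cos φ·ΔZ = −(0.521882)(0.136120)(-44) − (0.521882)(0.990692)(105) + (0.853017)(17) = -36.66 m.
1° of latitude spans πR/180 = 111317 m, so Δφ = -36.66 / 111317 × 3600 = -1.186″.

Δφ = -1.2″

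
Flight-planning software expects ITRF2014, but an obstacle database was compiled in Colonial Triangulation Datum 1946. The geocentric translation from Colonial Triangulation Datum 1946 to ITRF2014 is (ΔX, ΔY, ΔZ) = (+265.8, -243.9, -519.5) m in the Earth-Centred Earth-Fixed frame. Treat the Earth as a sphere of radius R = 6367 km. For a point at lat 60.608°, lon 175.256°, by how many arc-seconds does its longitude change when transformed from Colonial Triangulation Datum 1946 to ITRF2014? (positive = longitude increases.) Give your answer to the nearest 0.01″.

sin φ = 0.871282, cos φ = 0.490782, sin λ = 0.082704, cos λ = -0.996574.
East component: ΔE = −sin λ·ΔX + cos λ·ΔY = −(0.082704)(265.8) + (-0.996574)(-243.9) = 221.08 m.
1° of latitude spans πR/180 = 111125 m; at latitude φ, 1° of longitude spans that × cos φ = 54538.2 m, so Δλ = 221.08 / 54538.2 × 3600 = 14.593″.

Δλ = 14.59″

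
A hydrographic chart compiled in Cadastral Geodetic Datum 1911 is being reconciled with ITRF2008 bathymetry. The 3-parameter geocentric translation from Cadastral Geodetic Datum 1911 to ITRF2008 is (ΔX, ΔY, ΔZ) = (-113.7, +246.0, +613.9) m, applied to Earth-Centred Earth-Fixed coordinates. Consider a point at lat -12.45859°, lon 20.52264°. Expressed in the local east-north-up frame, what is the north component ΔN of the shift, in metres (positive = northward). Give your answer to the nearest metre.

ΔN = 595 m

At φ = -12.45859°, λ = 20.52264°: sin φ = -0.215734, cos φ = 0.976452, sin λ = 0.350577, cos λ = 0.936534.
ΔN = −sin φ cos λ·ΔX − sin φ sin λ·ΔY + cos φ·ΔZ = −(-0.215734)(0.936534)(-113.7) − (-0.215734)(0.350577)(246.0) + (0.976452)(613.9) = 595.08 m.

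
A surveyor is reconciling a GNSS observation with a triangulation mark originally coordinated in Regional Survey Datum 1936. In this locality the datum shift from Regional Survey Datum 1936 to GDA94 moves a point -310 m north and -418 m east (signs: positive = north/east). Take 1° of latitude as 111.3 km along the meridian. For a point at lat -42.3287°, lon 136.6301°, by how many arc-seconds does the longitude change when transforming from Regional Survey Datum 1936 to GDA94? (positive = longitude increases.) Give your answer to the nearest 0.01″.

Δλ = -18.29″

At latitude -42.3287°, cos φ = 0.739294.
1° of longitude at this latitude = 111.3 × cos φ = 82.28 km, so Δλ = -418.0 / 82283.4 = -0.0050800° = -18.288″.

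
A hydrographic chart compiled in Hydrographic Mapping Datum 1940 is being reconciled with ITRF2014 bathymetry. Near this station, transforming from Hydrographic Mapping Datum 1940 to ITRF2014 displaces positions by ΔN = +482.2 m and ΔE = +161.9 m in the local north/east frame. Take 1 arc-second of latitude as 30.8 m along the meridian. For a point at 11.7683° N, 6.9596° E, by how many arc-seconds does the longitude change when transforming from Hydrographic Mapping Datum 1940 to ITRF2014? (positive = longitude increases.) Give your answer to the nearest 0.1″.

Δλ = 5.4″

At latitude 11.7683°, cos φ = 0.978980.
1″ of longitude at this latitude = 30.80 × cos φ = 30.1526 m, so Δλ = 161.9 / 30.1526 = 5.369″.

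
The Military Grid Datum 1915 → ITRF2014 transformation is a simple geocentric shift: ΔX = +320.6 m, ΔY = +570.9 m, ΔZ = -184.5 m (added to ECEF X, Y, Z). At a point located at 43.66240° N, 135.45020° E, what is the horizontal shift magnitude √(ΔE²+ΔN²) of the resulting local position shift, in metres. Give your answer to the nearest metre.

680 m

At φ = 43.66240°, λ = 135.45020°: sin φ = 0.690408, cos φ = 0.723420, sin λ = 0.701529, cos λ = -0.712641.
ΔE = −sin λ·ΔX + cos λ·ΔY = −(0.701529)·(320.6) + (-0.712641)·(570.9) = -631.76 m.
ΔN = −sin φ cos λ·ΔX − sin φ sin λ·ΔY + cos φ·ΔZ = −(0.690408)(-0.712641)(320.6) − (0.690408)(0.701529)(570.9) + (0.723420)(-184.5) = -252.24 m.
Horizontal magnitude = √(ΔE² + ΔN²) = √((-631.76)² + (-252.24)²) = 680.25 m.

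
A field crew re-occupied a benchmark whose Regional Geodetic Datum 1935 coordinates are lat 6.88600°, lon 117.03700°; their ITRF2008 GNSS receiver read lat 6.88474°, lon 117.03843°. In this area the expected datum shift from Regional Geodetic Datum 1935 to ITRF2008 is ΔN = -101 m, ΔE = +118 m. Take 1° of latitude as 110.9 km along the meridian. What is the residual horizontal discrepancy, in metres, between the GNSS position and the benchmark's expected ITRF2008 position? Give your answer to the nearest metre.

55 m

Observed coordinate differences: Δφ = -0.00126°, Δλ = +0.00143°.
Converting to metres (1° lat = 110900 m, cos φ = 0.992787): observed ΔN = -139.7 m, observed ΔE = 157.4 m.
Subtracting the expected shift leaves a residual of -139.7 − (-101) = -38.7 m north and 157.4 − (118) = 39.4 m east.
Residual distance = √((-38.7)² + 39.4²) = 55.3 m.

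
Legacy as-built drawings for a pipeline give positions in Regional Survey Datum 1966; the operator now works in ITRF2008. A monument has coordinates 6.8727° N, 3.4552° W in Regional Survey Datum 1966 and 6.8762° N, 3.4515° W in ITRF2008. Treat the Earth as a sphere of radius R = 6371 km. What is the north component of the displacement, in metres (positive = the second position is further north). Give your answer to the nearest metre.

Δφ = 6.8762° − 6.8727° = +0.0035°; Δλ = -3.4515° − -3.4552° = +0.0037°.
1° along a meridian = πR/180 = 111195 m.
ΔN = Δφ × 111195 = 389.2 m; ΔE = Δλ × 111195 × cos(6.8727°) = +0.0037 × 111195 × 0.992814 = 408.5 m.

ΔN = 389 m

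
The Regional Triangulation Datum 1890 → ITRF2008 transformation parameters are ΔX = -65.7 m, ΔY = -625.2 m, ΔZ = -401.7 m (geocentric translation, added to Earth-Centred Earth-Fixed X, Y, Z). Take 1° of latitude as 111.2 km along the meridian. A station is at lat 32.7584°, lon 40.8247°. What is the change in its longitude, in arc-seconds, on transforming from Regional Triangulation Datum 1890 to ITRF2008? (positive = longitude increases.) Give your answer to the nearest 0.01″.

sin φ = 0.541098, cos φ = 0.840960, sin λ = 0.653747, cos λ = 0.756713.
East component: ΔE = −sin λ·ΔX + cos λ·ΔY = −(0.653747)(-65.7) + (0.756713)(-625.2) = -430.15 m.
1° of latitude spans 111200 m; at latitude φ, 1° of longitude spans that × cos φ = 93514.7 m, so Δλ = -430.15 / 93514.7 × 3600 = -16.559″.

Δλ = -16.56″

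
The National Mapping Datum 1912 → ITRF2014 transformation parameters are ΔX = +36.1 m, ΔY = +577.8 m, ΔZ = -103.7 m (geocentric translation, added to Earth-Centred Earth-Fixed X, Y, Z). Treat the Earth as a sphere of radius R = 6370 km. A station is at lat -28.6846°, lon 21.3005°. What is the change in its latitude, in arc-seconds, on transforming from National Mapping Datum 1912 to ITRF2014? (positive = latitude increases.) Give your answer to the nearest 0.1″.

Δφ = 0.8″

sin φ = -0.479988, cos φ = 0.877275, sin λ = 0.363259, cos λ = 0.931688.
North component: ΔN = −sin φ cos λ·ΔX − sin φ sin λ·ΔY + cos φ·ΔZ = −(-0.479988)(0.931688)(36.1) − (-0.479988)(0.363259)(577.8) + (0.877275)(-103.7) = 25.92 m.
1° of latitude spans πR/180 = 111177 m, so Δφ = 25.92 / 111177 × 3600 = 0.839″.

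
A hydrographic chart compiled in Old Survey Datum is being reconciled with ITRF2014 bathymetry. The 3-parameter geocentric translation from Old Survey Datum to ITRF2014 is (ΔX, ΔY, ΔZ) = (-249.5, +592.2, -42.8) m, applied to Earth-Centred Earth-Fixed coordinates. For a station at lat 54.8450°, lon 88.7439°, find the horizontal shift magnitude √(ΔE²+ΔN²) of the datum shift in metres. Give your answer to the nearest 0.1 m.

568.4 m

The local east axis at (φ, λ) is (−sin λ, cos λ, 0), so ΔE = −sin(88.7439°)·(-249.5) + cos(88.7439°)·592.2 = 262.42 m.
The local north axis is (−sin φ cos λ, −sin φ sin λ, cos φ), giving ΔN = 4.472 − 484.065 − 24.644 = -504.24 m.
Horizontal magnitude = √(ΔE² + ΔN²) = √(262.42² + (-504.24)²) = 568.44 m.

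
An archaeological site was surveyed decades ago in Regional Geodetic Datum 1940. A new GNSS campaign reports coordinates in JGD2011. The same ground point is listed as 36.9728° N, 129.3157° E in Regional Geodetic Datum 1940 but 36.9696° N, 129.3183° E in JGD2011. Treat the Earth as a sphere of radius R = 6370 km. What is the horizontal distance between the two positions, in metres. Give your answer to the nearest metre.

424 m

Δφ = 36.9696° − 36.9728° = -0.0032°; Δλ = 129.3183° − 129.3157° = +0.0026°.
1° along a meridian = πR/180 = 111177 m.
ΔN = Δφ × 111177 = -355.8 m; ΔE = Δλ × 111177 × cos(36.9728°) = +0.0026 × 111177 × 0.798921 = 230.9 m.
Distance = √(ΔE² + ΔN²) = √(230.9² + (-355.8)²) = 424.1 m.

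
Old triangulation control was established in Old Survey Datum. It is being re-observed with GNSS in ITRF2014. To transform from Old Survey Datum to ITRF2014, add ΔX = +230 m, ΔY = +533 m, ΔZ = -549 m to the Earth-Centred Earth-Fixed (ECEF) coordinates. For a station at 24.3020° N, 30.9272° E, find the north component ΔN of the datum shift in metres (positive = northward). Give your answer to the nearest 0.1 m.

ΔN = -694.3 m

The local north axis is (−sin φ cos λ, −sin φ sin λ, cos φ), giving ΔN = -81.198 − 112.737 − 500.353 = -694.29 m.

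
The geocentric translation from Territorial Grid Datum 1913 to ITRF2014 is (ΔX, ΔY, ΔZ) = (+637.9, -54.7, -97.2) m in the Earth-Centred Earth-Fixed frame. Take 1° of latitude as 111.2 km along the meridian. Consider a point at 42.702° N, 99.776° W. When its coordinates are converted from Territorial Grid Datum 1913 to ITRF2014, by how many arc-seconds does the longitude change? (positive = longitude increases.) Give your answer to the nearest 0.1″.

Δλ = 28.1″

sin φ = 0.678185, cos φ = 0.734891, sin λ = -0.985479, cos λ = -0.169797.
East component: ΔE = −sin λ·ΔX + cos λ·ΔY = −(-0.985479)(637.9) + (-0.169797)(-54.7) = 637.93 m.
1° of latitude spans 111200 m; at latitude φ, 1° of longitude spans that × cos φ = 81719.9 m, so Δλ = 637.93 / 81719.9 × 3600 = 28.102″.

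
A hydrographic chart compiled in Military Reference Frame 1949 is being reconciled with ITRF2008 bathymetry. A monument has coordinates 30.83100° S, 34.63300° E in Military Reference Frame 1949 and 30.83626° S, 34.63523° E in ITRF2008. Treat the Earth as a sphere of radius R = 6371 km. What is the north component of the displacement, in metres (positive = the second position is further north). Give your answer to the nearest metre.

ΔN = -585 m

Δφ = -30.83626° − -30.83100° = -0.00526°; Δλ = 34.63523° − 34.63300° = +0.00223°.
1° along a meridian = πR/180 = 111195 m.
ΔN = Δφ × 111195 = -584.9 m; ΔE = Δλ × 111195 × cos(-30.83100°) = +0.00223 × 111195 × 0.858683 = 212.9 m.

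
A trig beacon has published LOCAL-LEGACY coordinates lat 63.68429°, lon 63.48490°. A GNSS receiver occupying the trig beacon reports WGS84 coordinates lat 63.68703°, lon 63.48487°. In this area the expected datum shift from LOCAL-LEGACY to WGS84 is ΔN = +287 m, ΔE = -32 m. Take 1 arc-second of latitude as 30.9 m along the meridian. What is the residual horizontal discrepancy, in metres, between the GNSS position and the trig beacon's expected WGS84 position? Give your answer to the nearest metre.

35 m

Observed coordinate differences: Δφ = +0.00274°, Δλ = -0.00003°.
Converting to metres (1° lat = 111240 m, cos φ = 0.443317): observed ΔN = 304.8 m, observed ΔE = -1.5 m.
Subtracting the expected shift leaves a residual of 304.8 − (287) = 17.8 m north and -1.5 − (-32) = 30.5 m east.
Residual distance = √(17.8² + 30.5²) = 35.3 m.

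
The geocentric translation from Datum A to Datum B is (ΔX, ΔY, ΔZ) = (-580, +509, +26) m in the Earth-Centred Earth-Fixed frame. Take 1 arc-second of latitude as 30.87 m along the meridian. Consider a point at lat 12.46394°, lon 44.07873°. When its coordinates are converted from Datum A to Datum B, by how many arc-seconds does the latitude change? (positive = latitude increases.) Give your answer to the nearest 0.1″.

sin φ = 0.215825, cos φ = 0.976432, sin λ = 0.695646, cos λ = 0.718385.
North component: ΔN = −sin φ cos λ·ΔX − sin φ sin λ·ΔY + cos φ·ΔZ = −(0.215825)(0.718385)(-580) − (0.215825)(0.695646)(509) + (0.976432)(26) = 38.89 m.
1° of latitude spans 3600 × 30.87 = 111132 m, so Δφ = 38.89 / 111132 × 3600 = 1.260″.

Δφ = 1.3″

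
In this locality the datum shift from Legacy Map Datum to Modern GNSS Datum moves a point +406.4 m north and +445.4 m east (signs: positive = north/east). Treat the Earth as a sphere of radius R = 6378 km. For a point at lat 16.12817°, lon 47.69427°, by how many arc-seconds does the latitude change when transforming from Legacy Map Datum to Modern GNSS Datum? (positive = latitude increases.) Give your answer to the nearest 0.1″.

Δφ = 13.1″

On a sphere of radius R, 1 rad of latitude = R, so Δφ = ΔN / R = 406.4 / 6378000 = 6.3719e-05 rad = 13.143″.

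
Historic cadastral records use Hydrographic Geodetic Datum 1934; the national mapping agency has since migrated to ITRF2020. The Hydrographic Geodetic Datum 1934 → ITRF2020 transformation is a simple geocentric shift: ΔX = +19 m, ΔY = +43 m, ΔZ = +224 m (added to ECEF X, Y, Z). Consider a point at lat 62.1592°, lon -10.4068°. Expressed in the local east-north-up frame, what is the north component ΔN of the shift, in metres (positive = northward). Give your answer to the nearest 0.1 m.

ΔN = 95.0 m

The local north axis is (−sin φ cos λ, −sin φ sin λ, cos φ), giving ΔN = -16.524 + 6.868 + 104.612 = 94.96 m.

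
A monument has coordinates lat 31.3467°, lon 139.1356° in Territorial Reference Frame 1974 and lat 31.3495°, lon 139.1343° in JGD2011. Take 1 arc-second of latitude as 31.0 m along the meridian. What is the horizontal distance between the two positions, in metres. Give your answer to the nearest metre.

Δφ = 31.3495° − 31.3467° = +0.0028°; Δλ = 139.1343° − 139.1356° = -0.0013°.
1° of latitude = 3600 × 31.00 = 111600 m.
ΔN = Δφ × 111600 = 312.5 m; ΔE = Δλ × 111600 × cos(31.3467°) = -0.0013 × 111600 × 0.854035 = -123.9 m.
Distance = √(ΔE² + ΔN²) = √((-123.9)² + 312.5²) = 336.1 m.

336 m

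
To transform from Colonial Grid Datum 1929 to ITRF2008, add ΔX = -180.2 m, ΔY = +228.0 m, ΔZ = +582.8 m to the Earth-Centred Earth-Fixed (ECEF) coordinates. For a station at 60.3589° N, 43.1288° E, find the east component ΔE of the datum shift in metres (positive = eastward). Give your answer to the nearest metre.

ΔE = 290 m

At φ = 60.3589°, λ = 43.1288°: sin φ = 0.869140, cos φ = 0.494565, sin λ = 0.683641, cos λ = 0.729819.
ΔE = −sin λ·ΔX + cos λ·ΔY = −(0.683641)·(-180.2) + (0.729819)·(228.0) = 289.59 m.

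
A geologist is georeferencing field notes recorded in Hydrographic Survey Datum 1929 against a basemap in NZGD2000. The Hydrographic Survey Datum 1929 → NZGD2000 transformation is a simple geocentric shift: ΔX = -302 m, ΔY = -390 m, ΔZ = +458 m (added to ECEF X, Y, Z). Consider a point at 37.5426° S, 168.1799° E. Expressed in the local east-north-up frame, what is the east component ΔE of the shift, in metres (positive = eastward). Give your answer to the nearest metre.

At φ = -37.5426°, λ = 168.1799°: sin φ = -0.609351, cos φ = 0.792901, sin λ = 0.204839, cos λ = -0.978796.
ΔE = −sin λ·ΔX + cos λ·ΔY = −(0.204839)·(-302) + (-0.978796)·(-390) = 443.59 m.

ΔE = 444 m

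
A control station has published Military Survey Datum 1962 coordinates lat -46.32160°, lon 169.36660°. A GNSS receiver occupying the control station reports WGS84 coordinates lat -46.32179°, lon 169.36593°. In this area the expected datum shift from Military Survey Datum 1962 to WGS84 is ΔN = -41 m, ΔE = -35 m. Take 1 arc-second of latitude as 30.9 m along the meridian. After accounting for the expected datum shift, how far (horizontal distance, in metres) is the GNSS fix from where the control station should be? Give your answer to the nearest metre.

26 m

Observed coordinate differences: Δφ = -0.00019°, Δλ = -0.00067°.
Converting to metres (1° lat = 111240 m, cos φ = 0.690610): observed ΔN = -21.1 m, observed ΔE = -51.5 m.
Subtracting the expected shift leaves a residual of -21.1 − (-41) = 19.9 m north and -51.5 − (-35) = -16.5 m east.
Residual distance = √(19.9² + (-16.5)²) = 25.8 m.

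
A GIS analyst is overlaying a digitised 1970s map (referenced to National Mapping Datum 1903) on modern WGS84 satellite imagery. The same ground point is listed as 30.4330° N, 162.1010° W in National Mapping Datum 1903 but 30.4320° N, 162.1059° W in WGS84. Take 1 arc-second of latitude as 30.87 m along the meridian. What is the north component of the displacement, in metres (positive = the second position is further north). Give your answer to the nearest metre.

ΔN = -111 m

Δφ = 30.4320° − 30.4330° = -0.0010°; Δλ = -162.1059° − -162.1010° = -0.0049°.
1° of latitude = 3600 × 30.87 = 111132 m.
ΔN = Δφ × 111132 = -111.1 m; ΔE = Δλ × 111132 × cos(30.4330°) = -0.0049 × 111132 × 0.862222 = -469.5 m.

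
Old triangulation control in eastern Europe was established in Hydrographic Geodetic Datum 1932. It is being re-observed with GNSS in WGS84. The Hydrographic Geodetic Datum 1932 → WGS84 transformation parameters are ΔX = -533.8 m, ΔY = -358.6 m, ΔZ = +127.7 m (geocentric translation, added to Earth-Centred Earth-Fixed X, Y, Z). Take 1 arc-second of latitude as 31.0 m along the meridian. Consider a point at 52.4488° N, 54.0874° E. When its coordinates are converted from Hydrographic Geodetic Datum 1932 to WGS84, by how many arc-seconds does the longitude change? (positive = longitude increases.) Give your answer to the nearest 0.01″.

Δλ = 11.75″

sin φ = 0.792809, cos φ = 0.609470, sin λ = 0.809913, cos λ = 0.586550.
East component: ΔE = −sin λ·ΔX + cos λ·ΔY = −(0.809913)(-533.8) + (0.586550)(-358.6) = 221.99 m.
1° of latitude spans 3600 × 31.00 = 111600 m; at latitude φ, 1° of longitude spans that × cos φ = 68016.9 m, so Δλ = 221.99 / 68016.9 × 3600 = 11.750″.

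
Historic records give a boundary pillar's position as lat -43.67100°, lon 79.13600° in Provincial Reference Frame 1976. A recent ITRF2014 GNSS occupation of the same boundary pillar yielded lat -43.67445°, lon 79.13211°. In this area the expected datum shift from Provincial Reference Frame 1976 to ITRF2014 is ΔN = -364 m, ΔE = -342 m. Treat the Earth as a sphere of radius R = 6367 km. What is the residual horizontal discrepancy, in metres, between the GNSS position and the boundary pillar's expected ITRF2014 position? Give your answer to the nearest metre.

Observed coordinate differences: Δφ = -0.00345°, Δλ = -0.00389°.
Converting to metres (1° lat = 111125 m, cos φ = 0.723317): observed ΔN = -383.4 m, observed ΔE = -312.7 m.
Subtracting the expected shift leaves a residual of -383.4 − (-364) = -19.4 m north and -312.7 − (-342) = 29.3 m east.
Residual distance = √((-19.4)² + 29.3²) = 35.2 m.

35 m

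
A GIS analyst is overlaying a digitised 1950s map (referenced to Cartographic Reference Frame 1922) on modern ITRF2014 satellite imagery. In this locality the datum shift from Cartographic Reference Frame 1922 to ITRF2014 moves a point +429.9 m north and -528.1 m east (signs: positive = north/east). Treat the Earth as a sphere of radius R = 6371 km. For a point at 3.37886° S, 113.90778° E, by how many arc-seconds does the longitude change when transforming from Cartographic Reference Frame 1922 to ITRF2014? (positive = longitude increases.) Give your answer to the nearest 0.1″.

Δλ = -17.1″

At latitude -3.37886°, cos φ = 0.998262.
One radian of longitude at latitude φ spans R cos φ, so Δλ = ΔE / (R cos φ) = -528.1 / (6371000 × 0.998262) = -8.3036e-05 rad = -17.127″.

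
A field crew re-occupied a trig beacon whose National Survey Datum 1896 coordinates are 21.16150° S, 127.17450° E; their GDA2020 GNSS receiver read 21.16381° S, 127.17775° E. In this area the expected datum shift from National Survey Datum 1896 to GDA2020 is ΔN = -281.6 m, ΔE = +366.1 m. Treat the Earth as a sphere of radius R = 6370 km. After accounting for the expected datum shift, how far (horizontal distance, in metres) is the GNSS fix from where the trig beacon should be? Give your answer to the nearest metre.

38 m

Observed coordinate differences: Δφ = -0.00231°, Δλ = +0.00325°.
Converting to metres (1° lat = 111177 m, cos φ = 0.932567): observed ΔN = -256.8 m, observed ΔE = 337.0 m.
Subtracting the expected shift leaves a residual of -256.8 − (-281.6) = 24.8 m north and 337.0 − (366.1) = -29.1 m east.
Residual distance = √(24.8² + (-29.1)²) = 38.3 m.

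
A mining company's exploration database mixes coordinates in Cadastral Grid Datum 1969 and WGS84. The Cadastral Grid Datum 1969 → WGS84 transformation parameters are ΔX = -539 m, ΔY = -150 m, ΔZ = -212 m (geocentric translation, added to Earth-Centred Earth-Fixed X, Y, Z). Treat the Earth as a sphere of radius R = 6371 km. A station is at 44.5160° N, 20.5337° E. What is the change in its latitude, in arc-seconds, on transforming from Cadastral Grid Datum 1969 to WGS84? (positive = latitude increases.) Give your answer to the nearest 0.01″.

Δφ = 7.76″

sin φ = 0.701108, cos φ = 0.713055, sin λ = 0.350758, cos λ = 0.936466.
North component: ΔN = −sin φ cos λ·ΔX − sin φ sin λ·ΔY + cos φ·ΔZ = −(0.701108)(0.936466)(-539) − (0.701108)(0.350758)(-150) + (0.713055)(-212) = 239.61 m.
1° of latitude spans πR/180 = 111195 m, so Δφ = 239.61 / 111195 × 3600 = 7.757″.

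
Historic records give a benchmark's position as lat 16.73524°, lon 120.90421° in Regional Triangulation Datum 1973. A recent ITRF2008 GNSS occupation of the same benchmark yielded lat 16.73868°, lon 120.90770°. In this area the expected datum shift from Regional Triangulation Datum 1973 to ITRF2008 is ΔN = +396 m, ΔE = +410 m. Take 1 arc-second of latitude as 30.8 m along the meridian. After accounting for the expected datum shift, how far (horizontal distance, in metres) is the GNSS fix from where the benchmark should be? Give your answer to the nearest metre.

Observed coordinate differences: Δφ = +0.00344°, Δλ = +0.00349°.
Converting to metres (1° lat = 110880 m, cos φ = 0.957646): observed ΔN = 381.4 m, observed ΔE = 370.6 m.
Subtracting the expected shift leaves a residual of 381.4 − (396) = -14.6 m north and 370.6 − (410) = -39.4 m east.
Residual distance = √((-14.6)² + (-39.4)²) = 42.0 m.

42 m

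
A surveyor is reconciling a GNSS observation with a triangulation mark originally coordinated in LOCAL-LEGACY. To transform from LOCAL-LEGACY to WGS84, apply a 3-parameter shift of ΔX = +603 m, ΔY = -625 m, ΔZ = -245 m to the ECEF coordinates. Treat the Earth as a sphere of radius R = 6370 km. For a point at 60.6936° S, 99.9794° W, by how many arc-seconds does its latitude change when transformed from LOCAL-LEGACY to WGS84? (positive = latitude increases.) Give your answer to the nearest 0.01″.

Δφ = 10.55″

sin φ = -0.872015, cos φ = 0.489480, sin λ = -0.984870, cos λ = -0.173294.
North component: ΔN = −sin φ cos λ·ΔX − sin φ sin λ·ΔY + cos φ·ΔZ = −(-0.872015)(-0.173294)(603) − (-0.872015)(-0.984870)(-625) + (0.489480)(-245) = 325.72 m.
1° of latitude spans πR/180 = 111177 m, so Δφ = 325.72 / 111177 × 3600 = 10.547″.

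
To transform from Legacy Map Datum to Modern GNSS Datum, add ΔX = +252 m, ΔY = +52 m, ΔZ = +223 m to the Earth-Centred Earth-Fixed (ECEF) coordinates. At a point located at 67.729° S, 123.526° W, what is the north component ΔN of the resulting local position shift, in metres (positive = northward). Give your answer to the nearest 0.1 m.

ΔN = -84.4 m

The local north axis is (−sin φ cos λ, −sin φ sin λ, cos φ), giving ΔN = -128.801 − 40.115 + 84.514 = -84.40 m.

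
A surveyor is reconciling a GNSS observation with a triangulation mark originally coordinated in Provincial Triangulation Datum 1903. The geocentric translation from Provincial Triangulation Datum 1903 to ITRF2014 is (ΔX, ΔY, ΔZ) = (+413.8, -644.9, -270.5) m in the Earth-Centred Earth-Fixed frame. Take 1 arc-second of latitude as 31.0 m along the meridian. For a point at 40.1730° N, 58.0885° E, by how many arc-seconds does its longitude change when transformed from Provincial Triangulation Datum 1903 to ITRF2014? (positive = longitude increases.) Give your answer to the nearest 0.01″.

sin φ = 0.645098, cos φ = 0.764100, sin λ = 0.848866, cos λ = 0.528609.
East component: ΔE = −sin λ·ΔX + cos λ·ΔY = −(0.848866)(413.8) + (0.528609)(-644.9) = -692.16 m.
1° of latitude spans 3600 × 31.00 = 111600 m; at latitude φ, 1° of longitude spans that × cos φ = 85273.6 m, so Δλ = -692.16 / 85273.6 × 3600 = -29.221″.

Δλ = -29.22″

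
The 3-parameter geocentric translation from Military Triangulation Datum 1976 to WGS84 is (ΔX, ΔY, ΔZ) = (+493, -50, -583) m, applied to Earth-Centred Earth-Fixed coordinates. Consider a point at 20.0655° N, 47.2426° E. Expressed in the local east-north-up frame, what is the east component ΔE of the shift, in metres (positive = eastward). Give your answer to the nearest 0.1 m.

ΔE = -395.9 m

The local east axis at (φ, λ) is (−sin λ, cos λ, 0), so ΔE = −sin(47.2426°)·493 + cos(47.2426°)·(-50) = -395.92 m.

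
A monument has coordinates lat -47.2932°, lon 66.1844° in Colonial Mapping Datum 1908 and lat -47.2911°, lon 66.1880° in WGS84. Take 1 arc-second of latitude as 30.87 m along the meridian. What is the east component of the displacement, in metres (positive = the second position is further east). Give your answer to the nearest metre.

ΔE = 271 m

Δφ = -47.2911° − -47.2932° = +0.0021°; Δλ = 66.1880° − 66.1844° = +0.0036°.
1° of latitude = 3600 × 30.87 = 111132 m.
ΔN = Δφ × 111132 = 233.4 m; ΔE = Δλ × 111132 × cos(-47.2932°) = +0.0036 × 111132 × 0.678247 = 271.3 m.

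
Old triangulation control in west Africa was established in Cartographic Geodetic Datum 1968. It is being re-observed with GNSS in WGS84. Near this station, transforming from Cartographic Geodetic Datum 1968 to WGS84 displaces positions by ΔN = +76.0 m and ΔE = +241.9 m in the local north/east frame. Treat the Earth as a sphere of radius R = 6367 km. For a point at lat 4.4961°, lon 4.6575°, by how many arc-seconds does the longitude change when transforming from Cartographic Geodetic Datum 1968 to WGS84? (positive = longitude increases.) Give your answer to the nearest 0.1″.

Δλ = 7.9″

At latitude 4.4961°, cos φ = 0.996923.
One radian of longitude at latitude φ spans R cos φ, so Δλ = ΔE / (R cos φ) = 241.9 / (6367000 × 0.996923) = 3.8110e-05 rad = 7.861″.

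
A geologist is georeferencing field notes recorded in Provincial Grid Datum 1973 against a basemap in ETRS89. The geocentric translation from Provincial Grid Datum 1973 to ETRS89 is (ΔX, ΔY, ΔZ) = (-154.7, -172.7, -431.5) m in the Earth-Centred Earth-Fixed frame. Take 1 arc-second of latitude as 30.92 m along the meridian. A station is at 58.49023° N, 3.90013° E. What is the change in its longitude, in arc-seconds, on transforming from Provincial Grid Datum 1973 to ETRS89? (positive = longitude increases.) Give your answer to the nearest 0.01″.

Δλ = -10.01″

sin φ = 0.852551, cos φ = 0.522644, sin λ = 0.068018, cos λ = 0.997684.
East component: ΔE = −sin λ·ΔX + cos λ·ΔY = −(0.068018)(-154.7) + (0.997684)(-172.7) = -161.78 m.
1° of latitude spans 3600 × 30.92 = 111312 m; at latitude φ, 1° of longitude spans that × cos φ = 58176.5 m, so Δλ = -161.78 / 58176.5 × 3600 = -10.011″.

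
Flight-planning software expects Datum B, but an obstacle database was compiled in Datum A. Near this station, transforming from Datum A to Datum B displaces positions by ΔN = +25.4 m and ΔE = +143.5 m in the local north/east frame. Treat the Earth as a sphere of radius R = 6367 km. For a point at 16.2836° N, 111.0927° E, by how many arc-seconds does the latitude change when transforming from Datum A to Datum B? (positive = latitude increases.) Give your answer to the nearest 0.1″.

On a sphere of radius R, 1 rad of latitude = R, so Δφ = ΔN / R = 25.4 / 6367000 = 3.9893e-06 rad = 0.823″.

Δφ = 0.8″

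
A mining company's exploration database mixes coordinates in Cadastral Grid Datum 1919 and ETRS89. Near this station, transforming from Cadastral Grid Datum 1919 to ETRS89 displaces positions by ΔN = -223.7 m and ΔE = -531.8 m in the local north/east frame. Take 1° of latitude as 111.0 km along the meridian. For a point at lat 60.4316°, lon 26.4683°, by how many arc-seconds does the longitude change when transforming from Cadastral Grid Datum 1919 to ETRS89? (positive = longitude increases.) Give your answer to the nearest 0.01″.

Δλ = -34.95″

At latitude 60.4316°, cos φ = 0.493462.
1° of longitude at this latitude = 111.0 × cos φ = 54.77 km, so Δλ = -531.8 / 54774.3 = -0.0097089° = -34.952″.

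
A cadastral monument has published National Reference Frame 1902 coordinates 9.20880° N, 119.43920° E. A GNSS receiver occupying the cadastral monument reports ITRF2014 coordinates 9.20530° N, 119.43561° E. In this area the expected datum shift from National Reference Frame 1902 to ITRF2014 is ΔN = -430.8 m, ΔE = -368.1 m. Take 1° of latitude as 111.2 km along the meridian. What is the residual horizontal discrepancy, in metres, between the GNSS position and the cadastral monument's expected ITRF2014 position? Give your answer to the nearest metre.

Observed coordinate differences: Δφ = -0.00350°, Δλ = -0.00359°.
Converting to metres (1° lat = 111200 m, cos φ = 0.987112): observed ΔN = -389.2 m, observed ΔE = -394.1 m.
Subtracting the expected shift leaves a residual of -389.2 − (-430.8) = 41.6 m north and -394.1 − (-368.1) = -26.0 m east.
Residual distance = √(41.6² + (-26.0)²) = 49.0 m.

49 m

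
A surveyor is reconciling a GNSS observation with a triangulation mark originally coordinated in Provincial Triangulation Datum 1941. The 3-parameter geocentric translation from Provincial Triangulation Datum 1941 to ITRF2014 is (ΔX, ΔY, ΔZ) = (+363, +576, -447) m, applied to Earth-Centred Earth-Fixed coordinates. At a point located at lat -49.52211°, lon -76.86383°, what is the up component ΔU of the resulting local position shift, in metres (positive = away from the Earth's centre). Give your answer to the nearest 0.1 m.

ΔU = 29.4 m

At φ = -49.52211°, λ = -76.86383°: sin φ = -0.760657, cos φ = 0.649155, sin λ = -0.973833, cos λ = 0.227266.
ΔU = cos φ cos λ·ΔX + cos φ sin λ·ΔY + sin φ·ΔZ = (0.649155)(0.227266)(363) + (0.649155)(-0.973833)(576) + (-0.760657)(-447) = 29.44 m.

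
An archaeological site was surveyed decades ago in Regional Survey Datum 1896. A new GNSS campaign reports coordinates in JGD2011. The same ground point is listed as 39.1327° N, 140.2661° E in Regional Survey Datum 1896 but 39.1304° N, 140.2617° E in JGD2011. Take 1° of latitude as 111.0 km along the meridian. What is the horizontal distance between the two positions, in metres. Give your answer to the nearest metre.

Δφ = 39.1304° − 39.1327° = -0.0023°; Δλ = 140.2617° − 140.2661° = -0.0044°.
ΔN = Δφ × 111000 = -255.3 m; ΔE = Δλ × 111000 × cos(39.1327°) = -0.0044 × 111000 × 0.775686 = -378.8 m.
Distance = √(ΔE² + ΔN²) = √((-378.8)² + (-255.3)²) = 456.8 m.

457 m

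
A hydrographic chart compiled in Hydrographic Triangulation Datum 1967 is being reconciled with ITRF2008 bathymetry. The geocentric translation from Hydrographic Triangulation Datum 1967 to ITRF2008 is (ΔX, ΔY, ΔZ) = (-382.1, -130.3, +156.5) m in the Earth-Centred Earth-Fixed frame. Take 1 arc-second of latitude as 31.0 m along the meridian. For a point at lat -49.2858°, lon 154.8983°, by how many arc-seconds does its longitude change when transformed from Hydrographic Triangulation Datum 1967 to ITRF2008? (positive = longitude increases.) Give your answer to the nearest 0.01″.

sin φ = -0.757973, cos φ = 0.652286, sin λ = 0.424226, cos λ = -0.905556.
East component: ΔE = −sin λ·ΔX + cos λ·ΔY = −(0.424226)(-382.1) + (-0.905556)(-130.3) = 280.09 m.
1° of latitude spans 3600 × 31.00 = 111600 m; at latitude φ, 1° of longitude spans that × cos φ = 72795.1 m, so Δλ = 280.09 / 72795.1 × 3600 = 13.852″.

Δλ = 13.85″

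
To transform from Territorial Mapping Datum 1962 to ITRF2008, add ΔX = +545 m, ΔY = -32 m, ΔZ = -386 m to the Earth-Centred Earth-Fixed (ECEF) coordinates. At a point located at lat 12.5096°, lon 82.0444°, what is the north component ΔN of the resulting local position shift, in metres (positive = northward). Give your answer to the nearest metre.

At φ = 12.5096°, λ = 82.0444°: sin φ = 0.216603, cos φ = 0.976260, sin λ = 0.990376, cos λ = 0.138406.
ΔN = −sin φ cos λ·ΔX − sin φ sin λ·ΔY + cos φ·ΔZ = −(0.216603)(0.138406)(545) − (0.216603)(0.990376)(-32) + (0.976260)(-386) = -386.31 m.

ΔN = -386 m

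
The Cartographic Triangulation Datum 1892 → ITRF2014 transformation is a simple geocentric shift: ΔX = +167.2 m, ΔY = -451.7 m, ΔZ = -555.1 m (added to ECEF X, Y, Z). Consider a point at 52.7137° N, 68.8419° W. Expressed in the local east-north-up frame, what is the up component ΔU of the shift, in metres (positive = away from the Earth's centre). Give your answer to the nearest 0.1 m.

The local up (radial) axis is (cos φ cos λ, cos φ sin λ, sin φ), giving ΔU = 36.560 + 255.192 − 441.648 = -149.90 m.

ΔU = -149.9 m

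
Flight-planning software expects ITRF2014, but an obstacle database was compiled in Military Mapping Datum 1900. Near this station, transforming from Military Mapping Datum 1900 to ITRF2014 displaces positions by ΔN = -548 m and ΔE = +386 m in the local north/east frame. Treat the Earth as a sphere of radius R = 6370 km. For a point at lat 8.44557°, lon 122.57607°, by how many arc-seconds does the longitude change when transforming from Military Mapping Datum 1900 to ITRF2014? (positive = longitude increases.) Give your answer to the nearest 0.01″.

Δλ = 12.64″

At latitude 8.44557°, cos φ = 0.989156.
One radian of longitude at latitude φ spans R cos φ, so Δλ = ΔE / (R cos φ) = 386.0 / (6370000 × 0.989156) = 6.1261e-05 rad = 12.636″.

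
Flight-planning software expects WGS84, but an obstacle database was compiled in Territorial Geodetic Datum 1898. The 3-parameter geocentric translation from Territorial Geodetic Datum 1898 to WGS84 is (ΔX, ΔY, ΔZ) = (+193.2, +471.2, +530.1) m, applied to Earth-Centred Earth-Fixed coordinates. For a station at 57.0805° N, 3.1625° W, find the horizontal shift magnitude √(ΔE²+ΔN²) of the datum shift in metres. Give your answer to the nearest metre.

503 m

At φ = 57.0805°, λ = -3.1625°: sin φ = 0.839435, cos φ = 0.543460, sin λ = -0.055168, cos λ = 0.998477.
ΔE = −sin λ·ΔX + cos λ·ΔY = −(-0.055168)·(193.2) + (0.998477)·(471.2) = 481.14 m.
ΔN = −sin φ cos λ·ΔX − sin φ sin λ·ΔY + cos φ·ΔZ = −(0.839435)(0.998477)(193.2) − (0.839435)(-0.055168)(471.2) + (0.543460)(530.1) = 147.98 m.
Horizontal magnitude = √(ΔE² + ΔN²) = √(481.14² + 147.98²) = 503.38 m.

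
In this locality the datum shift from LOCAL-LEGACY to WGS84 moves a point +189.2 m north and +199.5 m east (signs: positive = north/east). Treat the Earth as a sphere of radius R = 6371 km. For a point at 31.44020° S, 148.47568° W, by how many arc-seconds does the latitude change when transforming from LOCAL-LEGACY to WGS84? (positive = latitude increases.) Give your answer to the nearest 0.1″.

On a sphere of radius R, 1 rad of latitude = R, so Δφ = ΔN / R = 189.2 / 6371000 = 2.9697e-05 rad = 6.125″.

Δφ = 6.1″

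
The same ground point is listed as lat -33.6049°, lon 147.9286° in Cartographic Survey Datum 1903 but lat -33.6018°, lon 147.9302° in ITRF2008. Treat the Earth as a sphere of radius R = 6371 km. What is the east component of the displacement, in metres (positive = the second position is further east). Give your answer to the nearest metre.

Δφ = -33.6018° − -33.6049° = +0.0031°; Δλ = 147.9302° − 147.9286° = +0.0016°.
1° along a meridian = πR/180 = 111195 m.
ΔN = Δφ × 111195 = 344.7 m; ΔE = Δλ × 111195 × cos(-33.6049°) = +0.0016 × 111195 × 0.832874 = 148.2 m.

ΔE = 148 m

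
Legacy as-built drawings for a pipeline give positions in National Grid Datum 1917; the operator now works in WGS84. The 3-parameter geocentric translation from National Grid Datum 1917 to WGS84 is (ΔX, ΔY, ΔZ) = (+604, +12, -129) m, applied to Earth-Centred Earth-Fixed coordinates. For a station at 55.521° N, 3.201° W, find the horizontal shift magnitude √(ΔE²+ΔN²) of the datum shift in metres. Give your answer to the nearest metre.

The local east axis at (φ, λ) is (−sin λ, cos λ, 0), so ΔE = −sin(-3.201°)·604 + cos(-3.201°)·12 = 45.71 m.
The local north axis is (−sin φ cos λ, −sin φ sin λ, cos φ), giving ΔN = -497.121 + 0.552 − 73.027 = -569.60 m.
Horizontal magnitude = √(ΔE² + ΔN²) = √(45.71² + (-569.60)²) = 571.43 m.

571 m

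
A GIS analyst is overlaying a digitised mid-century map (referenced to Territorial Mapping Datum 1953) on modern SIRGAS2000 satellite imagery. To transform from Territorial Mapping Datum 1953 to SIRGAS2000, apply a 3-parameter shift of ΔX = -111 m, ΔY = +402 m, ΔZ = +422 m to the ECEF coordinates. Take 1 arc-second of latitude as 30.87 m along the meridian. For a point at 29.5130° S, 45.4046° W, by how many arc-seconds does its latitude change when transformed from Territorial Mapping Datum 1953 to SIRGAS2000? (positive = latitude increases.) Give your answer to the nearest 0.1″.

sin φ = -0.492621, cos φ = 0.870244, sin λ = -0.712082, cos λ = 0.702096.
North component: ΔN = −sin φ cos λ·ΔX − sin φ sin λ·ΔY + cos φ·ΔZ = −(-0.492621)(0.702096)(-111) − (-0.492621)(-0.712082)(402) + (0.870244)(422) = 187.84 m.
1° of latitude spans 3600 × 30.87 = 111132 m, so Δφ = 187.84 / 111132 × 3600 = 6.085″.

Δφ = 6.1″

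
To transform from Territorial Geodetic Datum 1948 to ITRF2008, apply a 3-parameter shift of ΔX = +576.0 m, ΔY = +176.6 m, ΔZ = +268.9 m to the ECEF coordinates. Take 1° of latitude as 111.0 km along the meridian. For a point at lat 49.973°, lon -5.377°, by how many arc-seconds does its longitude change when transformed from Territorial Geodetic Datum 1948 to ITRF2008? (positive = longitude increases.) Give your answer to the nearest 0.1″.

Δλ = 11.6″

sin φ = 0.765741, cos φ = 0.643149, sin λ = -0.093709, cos λ = 0.995600.
East component: ΔE = −sin λ·ΔX + cos λ·ΔY = −(-0.093709)(576.0) + (0.995600)(176.6) = 229.80 m.
1° of latitude spans 111000 m; at latitude φ, 1° of longitude spans that × cos φ = 71389.5 m, so Δλ = 229.80 / 71389.5 × 3600 = 11.588″.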